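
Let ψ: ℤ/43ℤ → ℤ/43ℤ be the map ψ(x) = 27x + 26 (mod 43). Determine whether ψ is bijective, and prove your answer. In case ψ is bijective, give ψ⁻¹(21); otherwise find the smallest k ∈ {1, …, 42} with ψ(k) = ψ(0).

3

If ψ(s) = ψ(t), then 27s ≡ 27t (mod 43). Because gcd(27, 43) = 1, we may cancel 27 to get s ≡ t (mod 43).
We now compute 27⁻¹ mod 43 explicitly. Euclid's algorithm: 43 = 1·27 + 16, 27 = 1·16 + 11, 16 = 1·11 + 5, 11 = 2·5 + 1; back-substituting gives 1 = 8·27 − 5·43, so 27⁻¹ ≡ 8 (mod 43).
Then y ↦ 8(y − 26) is a two-sided inverse to ψ, so every y ∈ ℤ/43ℤ has a preimage.
Hence ψ is bijective.
Since ψ is bijective, we compute ψ⁻¹(21): solve 27x + 26 ≡ 21 (mod 43), i.e. 27x ≡ 38 (mod 43).
Multiplying by 27⁻¹ = 8 gives x ≡ 8·38 = 304 = 7·43 + 3 ≡ 3 (mod 43).
Check: ψ(3) = 27·3 + 26 = 107 = 2·43 + 21 ≡ 21 (mod 43).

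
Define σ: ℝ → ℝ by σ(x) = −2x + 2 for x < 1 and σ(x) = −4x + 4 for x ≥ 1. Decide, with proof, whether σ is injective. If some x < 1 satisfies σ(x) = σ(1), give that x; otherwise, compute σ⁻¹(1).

Both pieces are strictly decreasing (slopes −2 and −4), so each is injective on its own interval.
The left piece maps (−∞, 1) onto (0, ∞); the right piece maps [1, ∞) onto (−∞, 0].
These images are disjoint, so no value is attained by both pieces. So σ is injective.
Because the two images are disjoint, no x < 1 has σ(x) = σ(1), so we compute σ⁻¹(1): 1 lies in (0, ∞), so solve −2x + 2 = 1: x = (1 − 2)/(−2) = 1/2.

1/2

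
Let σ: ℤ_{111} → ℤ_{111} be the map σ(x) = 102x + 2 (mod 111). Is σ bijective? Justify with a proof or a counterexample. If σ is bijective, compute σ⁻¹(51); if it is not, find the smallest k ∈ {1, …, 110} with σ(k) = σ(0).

We have gcd(102, 111) = 3 > 1. Taking x_1 = 0 and x_2 = 37: σ(0) = 2 and σ(37) = 102·37 + 2 = 3776 ≡ 2 (mod 111).
So σ(0) = σ(37) while 0 ≠ 37, hence σ is not injective, hence not bijective.
Since σ is not bijective, we find the least positive k with σ(k) = σ(0): this means 102k ≡ 0 (mod 111), i.e. 111 ∣ 102k. Since gcd(102, 111) = 3, dividing through by 3 this holds exactly when 37 ∣ 34k, and as gcd(34, 37) = 1, exactly when 37 ∣ k.
The smallest positive such k is 37.

37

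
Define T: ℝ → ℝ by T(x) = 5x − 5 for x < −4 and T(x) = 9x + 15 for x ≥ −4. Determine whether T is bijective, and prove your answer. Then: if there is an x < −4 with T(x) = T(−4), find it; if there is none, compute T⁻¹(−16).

-31/9

Both pieces are strictly increasing (slopes 5 and 9), so each is injective on its own interval.
The left piece maps (−∞, −4) onto (−∞, −25); the right piece maps [−4, ∞) onto [−21, ∞).
The images leave a gap (−25 has no preimage), so T is not surjective, hence not bijective.
Because the two images are disjoint, no x < −4 has T(x) = T(−4), so we compute T⁻¹(−16): −16 lies in [−21, ∞), so solve 9x + 15 = −16: x = (−16 − 15)/9 = −31/9.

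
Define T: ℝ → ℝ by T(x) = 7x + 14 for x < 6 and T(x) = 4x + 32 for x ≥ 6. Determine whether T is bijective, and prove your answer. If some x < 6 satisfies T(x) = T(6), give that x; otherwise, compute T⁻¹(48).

Both pieces are strictly increasing (slopes 7 and 4), so each is injective on its own interval.
The left piece maps (−∞, 6) onto (−∞, 56); the right piece maps [6, ∞) onto [56, ∞).
Since 56 = 56, the images partition ℝ: T is injective and surjective, hence bijective.
Because the two images are disjoint, no x < 6 has T(x) = T(6), so we compute T⁻¹(48): 48 lies in (−∞, 56), so solve 7x + 14 = 48: x = (48 − 14)/7 = 34/7.

34/7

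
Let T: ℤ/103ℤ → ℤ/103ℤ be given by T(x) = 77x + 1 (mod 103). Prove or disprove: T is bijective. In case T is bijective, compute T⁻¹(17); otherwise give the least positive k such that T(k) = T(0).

Recall that injectivity means: for all u, v in the domain, T(u) = T(v) implies u = v.
Suppose T(u) = T(v) in ℤ/103ℤ. Then 77u + 1 ≡ 77v + 1 (mod 103), therefore 77(u − v) ≡ 0 (mod 103).
Since gcd(77, 103) = 1, 77 is invertible modulo 103, so u − v ≡ 0 (mod 103), i.e. u = v.
We now compute 77⁻¹ mod 103 explicitly. Euclid's algorithm: 103 = 1·77 + 26, 77 = 2·26 + 25, 26 = 1·25 + 1; back-substituting gives 1 = 99·77 − 74·103, so 77⁻¹ ≡ 99 (mod 103).
For any y ∈ ℤ/103ℤ, x = 99(y − 1) mod 103 satisfies T(x) = 77·99(y − 1) + 1 ≡ y (since 77·99 ≡ 1 mod 103). So every y has a preimage.
Hence T is bijective.
Since T is bijective, we compute T⁻¹(17): solve 77x + 1 ≡ 17 (mod 103), i.e. 77x ≡ 16 (mod 103).
Multiplying by 77⁻¹ = 99 gives x ≡ 99·16 = 1584 = 15·103 + 39 ≡ 39 (mod 103).
Check: T(39) = 77·39 + 1 = 3004 = 29·103 + 17 ≡ 17 (mod 103).

39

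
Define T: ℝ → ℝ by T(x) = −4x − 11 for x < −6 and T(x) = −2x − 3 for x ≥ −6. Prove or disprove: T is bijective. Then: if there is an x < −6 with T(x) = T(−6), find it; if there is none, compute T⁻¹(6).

-9/2

Both pieces are strictly decreasing (slopes −4 and −2), so each is injective on its own interval.
The left piece maps (−∞, −6) onto (13, ∞); the right piece maps [−6, ∞) onto (−∞, 9].
The images leave a gap (13 has no preimage), so T is not surjective, hence not bijective.
Because the two images are disjoint, no x < −6 has T(x) = T(−6), so we compute T⁻¹(6): 6 lies in (−∞, 9], so solve −2x − 3 = 6: x = (6 + 3)/(−2) = −9/2.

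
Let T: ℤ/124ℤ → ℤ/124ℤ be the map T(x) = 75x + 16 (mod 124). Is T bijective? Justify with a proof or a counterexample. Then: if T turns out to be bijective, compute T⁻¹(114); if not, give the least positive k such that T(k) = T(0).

122

By definition, T is injective if T(x_1) = T(x_2) implies x_1 = x_2.
If T(x_1) = T(x_2), then 75x_1 ≡ 75x_2 (mod 124). Because gcd(75, 124) = 1, we may cancel 75 to get x_1 ≡ x_2 (mod 124).
We now compute 75⁻¹ mod 124 explicitly. Euclid's algorithm: 124 = 1·75 + 49, 75 = 1·49 + 26, 49 = 1·26 + 23, 26 = 1·23 + 3, 23 = 7·3 + 2, 3 = 1·2 + 1; back-substituting gives 1 = 43·75 − 26·124, so 75⁻¹ ≡ 43 (mod 124).
For any y ∈ ℤ/124ℤ, x = 43(y − 16) mod 124 satisfies T(x) = 75·43(y − 16) + 16 ≡ y (since 75·43 ≡ 1 mod 124). So every y has a preimage.
So T is bijective.
Since T is bijective, we compute T⁻¹(114): solve 75x + 16 ≡ 114 (mod 124), i.e. 75x ≡ 98 (mod 124).
Multiplying by 75⁻¹ = 43 gives x ≡ 43·98 = 4214 = 33·124 + 122 ≡ 122 (mod 124).
Check: T(122) = 75·122 + 16 = 9166 = 73·124 + 114 ≡ 114 (mod 124).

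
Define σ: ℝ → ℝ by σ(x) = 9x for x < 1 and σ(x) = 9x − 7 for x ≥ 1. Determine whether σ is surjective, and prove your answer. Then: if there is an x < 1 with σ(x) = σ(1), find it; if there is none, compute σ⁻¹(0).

Both pieces are strictly increasing (slopes 9 and 9), so each is injective on its own interval.
The left piece maps (−∞, 1) onto (−∞, 9); the right piece maps [1, ∞) onto [2, ∞).
The union (−∞, 9) ∪ [2, ∞) covers ℝ, so σ is surjective.
For the follow-up: the images overlap, so an x < 1 with σ(x) = σ(1) exists. σ(1) = 2; solving 9x = 2 for x < 1 gives x = (2 − 0)/9 = 2/9.

2/9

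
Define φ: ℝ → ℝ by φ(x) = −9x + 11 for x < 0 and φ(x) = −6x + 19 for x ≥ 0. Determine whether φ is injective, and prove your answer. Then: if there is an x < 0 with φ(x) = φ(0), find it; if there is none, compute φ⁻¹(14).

-8/9

Both pieces are strictly decreasing (slopes −9 and −6), so each is injective on its own interval.
The left piece maps (−∞, 0) onto (11, ∞); the right piece maps [0, ∞) onto (−∞, 19].
These images overlap. In particular φ(0) = 19 (right piece), and solving −9x + 11 = 19 on the left piece gives x = −8/9 < 0.
So φ(−8/9) = φ(0) with −8/9 ≠ 0, and φ is not injective. This x = −8/9 is the requested value below 0.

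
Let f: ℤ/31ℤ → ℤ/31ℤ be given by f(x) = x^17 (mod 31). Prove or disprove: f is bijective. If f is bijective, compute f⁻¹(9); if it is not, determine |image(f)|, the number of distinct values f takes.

28

Since 31 is prime, the nonzero elements of ℤ/31ℤ form a cyclic group of order 30.
As gcd(17, 30) = 1, raising to the 17th power is a bijection on this group: if u^17 ≡ v^17 then (uv^{−1})^17 = 1, and the only element of order dividing gcd(17, 30) = 1 is 1, so u = v.
With f(0) = 0 this makes f injective on all of ℤ/31ℤ, hence bijective (finite equal-size domain and codomain). In particular f is bijective.
Since f is bijective, we find the preimage of 9. The inverse of x ↦ x^17 on (ℤ/31ℤ)^× is x ↦ x^23, because 17·23 = 391 = 13·30 + 1 ≡ 1 (mod 30) and x^{30} = 1 for x ≠ 0 (Fermat). So f⁻¹(9) = 9^23 mod 31.
Repeated squaring mod 31: 9^1 ≡ 9, 9^2 ≡ 9² = 81 ≡ 19, 9^4 ≡ 19² = 361 ≡ 20, 9^8 ≡ 20² = 400 ≡ 28, 9^16 ≡ 28² = 784 ≡ 9. Since 23 = 16 + 4 + 2 + 1, 9^23 ≡ 9·20·19·9: 9·20 = 180 ≡ 25, then 25·19 = 475 ≡ 10, then 10·9 = 90 ≡ 28. So 9^23 ≡ 28 (mod 31).
Hence f⁻¹(9) = 28.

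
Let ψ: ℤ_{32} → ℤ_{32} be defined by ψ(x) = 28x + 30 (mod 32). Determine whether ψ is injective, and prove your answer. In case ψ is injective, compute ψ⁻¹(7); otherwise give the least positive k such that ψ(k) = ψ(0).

We have gcd(28, 32) = 4 > 1. Taking s = 0 and t = 8: ψ(0) = 30 and ψ(8) = 28·8 + 30 = 254 ≡ 30 (mod 32).
So ψ(0) = ψ(8) while 0 ≠ 8, therefore ψ is not injective.
Since ψ is not injective, we find the least positive k with ψ(k) = ψ(0): this means 28k ≡ 0 (mod 32), i.e. 32 ∣ 28k. Since gcd(28, 32) = 4, dividing through by 4 this holds exactly when 8 ∣ 7k, and as gcd(7, 8) = 1, exactly when 8 ∣ k.
The smallest positive such k is 8.

8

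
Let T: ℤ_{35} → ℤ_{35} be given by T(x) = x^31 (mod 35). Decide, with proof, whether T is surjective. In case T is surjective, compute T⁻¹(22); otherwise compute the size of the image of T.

8

Computing x^31 mod 35 for each x (by repeated squaring, reducing mod 35 at every step), the values T(0), T(1), …, T(34) are: 0, 1, 23, 17, 4, 5, 6, 28, 22, 9, 10, 11, 33, 27, 14, 15, 16, 3, 32, 19, 20, 21, 8, 2, 24, 25, 26, 13, 7, 29, 30, 31, 18, 12, 34.
Every element of ℤ_{35} appears exactly once in this list, so T is a bijection, and in particular surjective.
Since T is surjective, we read off the preimage of 22 from the same table: T(8) = 22, so T⁻¹(22) = 8.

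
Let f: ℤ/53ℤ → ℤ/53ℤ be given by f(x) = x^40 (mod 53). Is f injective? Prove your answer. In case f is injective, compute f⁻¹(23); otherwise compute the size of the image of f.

f(2): Repeated squaring mod 53: 2^1 ≡ 2, 2^2 ≡ 2² = 4, 2^4 ≡ 4² = 16, 2^8 ≡ 16² = 256 ≡ 44, 2^16 ≡ 44² = 1936 ≡ 28, 2^32 ≡ 28² = 784 ≡ 42. Since 40 = 32 + 8, 2^40 ≡ 42·44: 42·44 = 1848 ≡ 46. So 2^40 ≡ 46 (mod 53).
f(7): Repeated squaring mod 53: 7^1 ≡ 7, 7^2 ≡ 7² = 49, 7^4 ≡ 49² = 2401 ≡ 16, 7^8 ≡ 16² = 256 ≡ 44, 7^16 ≡ 44² = 1936 ≡ 28, 7^32 ≡ 28² = 784 ≡ 42. Since 40 = 32 + 8, 7^40 ≡ 42·44: 42·44 = 1848 ≡ 46. So 7^40 ≡ 46 (mod 53).
So f(2) = f(7) = 46 while 2 ≠ 7, hence f is not injective.
Since f is not injective, we determine |image(f)|. Computing x^40 mod 53 for each x (by repeated squaring, reducing mod 53 at every step), the values f(0), f(1), …, f(52) are: 0, 1, 46, 16, 49, 44, 47, 46, 28, 44, 10, 42, 42, 13, 49, 15, 16, 36, 10, 13, 36, 47, 24, 1, 24, 28, 15, 15, 28, 24, 1, 24, 47, 36, 13, 10, 36, 16, 15, 49, 13, 42, 42, 10, 44, 28, 46, 47, 44, 49, 16, 46, 1.
The distinct values are {0, 1, 10, 13, 15, 16, 24, 28, 36, 42, 44, 46, 47, 49}; there are 14 of them.

14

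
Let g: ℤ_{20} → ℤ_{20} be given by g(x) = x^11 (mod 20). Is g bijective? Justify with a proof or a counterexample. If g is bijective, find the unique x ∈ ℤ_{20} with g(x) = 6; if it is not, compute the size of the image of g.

15

g(0) = 0^11 = 0.
g(10): Repeated squaring mod 20: 10^1 ≡ 10, 10^2 ≡ 10² = 100 ≡ 0, 10^4 ≡ 0² = 0, 10^8 ≡ 0² = 0. Since 11 = 8 + 2 + 1, 10^11 ≡ 0·0·10: 0·0 = 0, then 0·10 = 0. So 10^11 ≡ 0 (mod 20).
So g(0) = g(10) = 0 while 0 ≠ 10, thus g is not injective, hence not bijective.
Since g is not bijective, we determine |image(g)|. Computing x^11 mod 20 for each x (by repeated squaring, reducing mod 20 at every step), the values g(0), g(1), …, g(19) are: 0, 1, 8, 7, 4, 5, 16, 3, 12, 9, 0, 11, 8, 17, 4, 15, 16, 13, 12, 19.
The distinct values are {0, 1, 3, 4, 5, 7, 8, 9, 11, 12, 13, 15, 16, 17, 19}; there are 15 of them.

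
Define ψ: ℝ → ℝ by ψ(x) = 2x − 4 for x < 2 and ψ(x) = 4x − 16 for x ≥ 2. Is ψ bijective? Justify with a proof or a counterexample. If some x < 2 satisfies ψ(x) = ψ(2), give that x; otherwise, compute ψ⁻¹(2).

Both pieces are strictly increasing (slopes 2 and 4), so each is injective on its own interval.
The left piece maps (−∞, 2) onto (−∞, 0); the right piece maps [2, ∞) onto [−8, ∞).
These images overlap. In particular ψ(2) = −8 (right piece), and solving 2x − 4 = −8 on the left piece gives x = −2 < 2.
So ψ(−2) = ψ(2) with −2 ≠ 2, and ψ is not injective, hence not bijective. This x = −2 is the requested value below 2.

-2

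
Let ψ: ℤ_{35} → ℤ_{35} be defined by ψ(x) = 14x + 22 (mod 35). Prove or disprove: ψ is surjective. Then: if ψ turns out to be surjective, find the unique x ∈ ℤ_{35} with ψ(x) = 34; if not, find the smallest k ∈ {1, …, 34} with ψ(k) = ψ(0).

By definition, surjectivity means every element of the codomain has a preimage under ψ.
Since gcd(14, 35) = 7, we have 14x ≡ 0 (mod 7) for all x, so ψ(x) ≡ 1 (mod 7).
But 0 ≢ 1 (mod 7), so 0 ∈ ℤ_{35} has no preimage. Therefore ψ is not surjective.
Since ψ is not surjective, we find the least positive k with ψ(k) = ψ(0): this means 14k ≡ 0 (mod 35), i.e. 35 ∣ 14k. Since gcd(14, 35) = 7, dividing through by 7 this holds exactly when 5 ∣ 2k, and as gcd(2, 5) = 1, exactly when 5 ∣ k.
The smallest positive such k is 5.

5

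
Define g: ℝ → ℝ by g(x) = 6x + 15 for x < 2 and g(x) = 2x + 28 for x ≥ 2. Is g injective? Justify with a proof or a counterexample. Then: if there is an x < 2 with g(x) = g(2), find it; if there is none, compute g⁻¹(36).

Both pieces are strictly increasing (slopes 6 and 2), so each is injective on its own interval.
The left piece maps (−∞, 2) onto (−∞, 27); the right piece maps [2, ∞) onto [32, ∞).
These images are disjoint, so no value is attained by both pieces. Therefore g is injective.
Because the two images are disjoint, no x < 2 has g(x) = g(2), so we compute g⁻¹(36): 36 lies in [32, ∞), so solve 2x + 28 = 36: x = (36 − 28)/2 = 4.

4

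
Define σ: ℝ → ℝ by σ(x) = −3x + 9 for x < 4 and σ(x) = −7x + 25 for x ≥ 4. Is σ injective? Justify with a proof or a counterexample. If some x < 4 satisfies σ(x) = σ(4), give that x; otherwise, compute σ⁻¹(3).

2

Both pieces are strictly decreasing (slopes −3 and −7), so each is injective on its own interval.
The left piece maps (−∞, 4) onto (−3, ∞); the right piece maps [4, ∞) onto (−∞, −3].
These images are disjoint, so no value is attained by both pieces. Thus σ is injective.
Because the two images are disjoint, no x < 4 has σ(x) = σ(4), so we compute σ⁻¹(3): 3 lies in (−3, ∞), so solve −3x + 9 = 3: x = (3 − 9)/(−3) = 2.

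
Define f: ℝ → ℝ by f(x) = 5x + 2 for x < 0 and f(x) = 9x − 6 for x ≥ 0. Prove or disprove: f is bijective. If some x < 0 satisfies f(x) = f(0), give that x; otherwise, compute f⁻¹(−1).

-8/5

Both pieces are strictly increasing (slopes 5 and 9), so each is injective on its own interval.
The left piece maps (−∞, 0) onto (−∞, 2); the right piece maps [0, ∞) onto [−6, ∞).
These images overlap. In particular f(0) = −6 (right piece), and solving 5x + 2 = −6 on the left piece gives x = −8/5 < 0.
So f(−8/5) = f(0) with −8/5 ≠ 0, and f is not injective, hence not bijective. This x = −8/5 is the requested value below 0.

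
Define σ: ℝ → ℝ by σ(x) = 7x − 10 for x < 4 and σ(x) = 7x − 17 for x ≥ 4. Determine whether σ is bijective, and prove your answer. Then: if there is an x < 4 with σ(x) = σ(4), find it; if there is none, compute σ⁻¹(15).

3

Both pieces are strictly increasing (slopes 7 and 7), so each is injective on its own interval.
The left piece maps (−∞, 4) onto (−∞, 18); the right piece maps [4, ∞) onto [11, ∞).
These images overlap. In particular σ(4) = 11 (right piece), and solving 7x − 10 = 11 on the left piece gives x = 3 < 4.
So σ(3) = σ(4) with 3 ≠ 4, and σ is not injective, hence not bijective. This x = 3 is the requested value below 4.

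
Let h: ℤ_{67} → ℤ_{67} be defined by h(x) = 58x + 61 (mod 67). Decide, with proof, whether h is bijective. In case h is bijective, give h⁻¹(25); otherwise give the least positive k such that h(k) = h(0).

4

Recall that injectivity means: for all u, v in the domain, h(u) = h(v) implies u = v.
Suppose h(u) = h(v) in ℤ_{67}. Then 58u + 61 ≡ 58v + 61 (mod 67), therefore 58(u − v) ≡ 0 (mod 67).
Since gcd(58, 67) = 1, 58 is invertible modulo 67, therefore u − v ≡ 0 (mod 67), i.e. u = v.
We now compute 58⁻¹ mod 67 explicitly. Euclid's algorithm: 67 = 1·58 + 9, 58 = 6·9 + 4, 9 = 2·4 + 1; back-substituting gives 1 = 52·58 − 45·67, so 58⁻¹ ≡ 52 (mod 67).
For any y ∈ ℤ_{67}, x = 52(y − 61) mod 67 satisfies h(x) = 58·52(y − 61) + 61 ≡ y (since 58·52 ≡ 1 mod 67). So every y has a preimage.
Hence h is bijective.
Since h is bijective, we find h⁻¹(25): we need 58x ≡ 25 − 61 ≡ 31 (mod 67). Using 58⁻¹ = 52: x ≡ 52·31 = 1612 = 24·67 + 4, so x = 4.
Check: h(4) = 58·4 + 61 = 293 = 4·67 + 25 ≡ 25 (mod 67).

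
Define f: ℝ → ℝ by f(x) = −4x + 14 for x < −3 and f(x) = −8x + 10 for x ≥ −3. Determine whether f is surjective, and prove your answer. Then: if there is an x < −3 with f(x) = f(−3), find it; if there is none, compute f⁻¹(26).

-5

Both pieces are strictly decreasing (slopes −4 and −8), so each is injective on its own interval.
The left piece maps (−∞, −3) onto (26, ∞); the right piece maps [−3, ∞) onto (−∞, 34].
The union (26, ∞) ∪ (−∞, 34] covers ℝ, so f is surjective.
For the follow-up: the images overlap, so an x < −3 with f(x) = f(−3) exists. f(−3) = 34; solving −4x + 14 = 34 for x < −3 gives x = (34 − 14)/(−4) = −5.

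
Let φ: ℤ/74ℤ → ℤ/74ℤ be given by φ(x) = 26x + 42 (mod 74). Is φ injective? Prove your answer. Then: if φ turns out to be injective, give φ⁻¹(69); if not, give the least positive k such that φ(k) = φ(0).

37

By definition, injectivity means: for all a, b in the domain, φ(a) = φ(b) implies a = b.
We have gcd(26, 74) = 2 > 1. Taking a = 0 and b = 37: φ(0) = 42 and φ(37) = 26·37 + 42 = 1004 ≡ 42 (mod 74).
So φ(0) = φ(37) while 0 ≠ 37, so φ is not injective.
Since φ is not injective, we find the least positive k with φ(k) = φ(0): this means 26k ≡ 0 (mod 74), i.e. 74 ∣ 26k. Since gcd(26, 74) = 2, dividing through by 2 this holds exactly when 37 ∣ 13k, and as gcd(13, 37) = 1, exactly when 37 ∣ k.
The smallest positive such k is 37.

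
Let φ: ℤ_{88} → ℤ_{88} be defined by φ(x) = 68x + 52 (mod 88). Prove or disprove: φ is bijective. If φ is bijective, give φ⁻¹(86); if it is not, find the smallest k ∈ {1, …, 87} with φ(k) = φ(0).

We have gcd(68, 88) = 4 > 1. Taking a = 0 and b = 22: φ(0) = 52 and φ(22) = 68·22 + 52 = 1548 ≡ 52 (mod 88).
So φ(0) = φ(22) while 0 ≠ 22, hence φ is not injective, hence not bijective.
Since φ is not bijective, we find the least positive k with φ(k) = φ(0): this means 68k ≡ 0 (mod 88), i.e. 88 ∣ 68k. Since gcd(68, 88) = 4, dividing through by 4 this holds exactly when 22 ∣ 17k, and as gcd(17, 22) = 1, exactly when 22 ∣ k.
The smallest positive such k is 22.

22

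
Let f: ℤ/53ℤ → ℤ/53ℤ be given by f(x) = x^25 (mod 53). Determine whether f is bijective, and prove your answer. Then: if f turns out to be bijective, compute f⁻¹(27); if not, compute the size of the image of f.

51

Since 53 is prime, the nonzero elements of ℤ/53ℤ form a cyclic group of order 52.
As gcd(25, 52) = 1, raising to the 25th power is a bijection on this group: if s^25 ≡ t^25 then (st^{−1})^25 = 1, and the only element of order dividing gcd(25, 52) = 1 is 1, so s = t.
With f(0) = 0 this makes f injective on all of ℤ/53ℤ, hence bijective (finite equal-size domain and codomain). In particular f is bijective.
Since f is bijective, we find the preimage of 27. The inverse of x ↦ x^25 on (ℤ/53ℤ)^× is x ↦ x^25, because 25·25 = 625 = 12·52 + 1 ≡ 1 (mod 52) and x^{52} = 1 for x ≠ 0 (Fermat). So f⁻¹(27) = 27^25 mod 53.
Repeated squaring mod 53: 27^1 ≡ 27, 27^2 ≡ 27² = 729 ≡ 40, 27^4 ≡ 40² = 1600 ≡ 10, 27^8 ≡ 10² = 100 ≡ 47, 27^16 ≡ 47² = 2209 ≡ 36. Since 25 = 16 + 8 + 1, 27^25 ≡ 36·47·27: 36·47 = 1692 ≡ 49, then 49·27 = 1323 ≡ 51. So 27^25 ≡ 51 (mod 53).
Hence f⁻¹(27) = 51.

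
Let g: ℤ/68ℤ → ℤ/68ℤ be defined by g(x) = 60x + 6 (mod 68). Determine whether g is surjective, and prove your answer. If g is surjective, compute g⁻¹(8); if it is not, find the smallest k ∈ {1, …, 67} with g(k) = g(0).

Recall: g is surjective if every y in the codomain equals g(x) for some x in the domain.
Since gcd(60, 68) = 4, we have 60x ≡ 0 (mod 4) for all x, so g(x) ≡ 2 (mod 4).
But 0 ≢ 2 (mod 4), so 0 ∈ ℤ/68ℤ has no preimage. Hence g is not surjective.
Since g is not surjective, we find the least positive k with g(k) = g(0): this means 60k ≡ 0 (mod 68), i.e. 68 ∣ 60k. Since gcd(60, 68) = 4, dividing through by 4 this holds exactly when 17 ∣ 15k, and as gcd(15, 17) = 1, exactly when 17 ∣ k.
The smallest positive such k is 17.

17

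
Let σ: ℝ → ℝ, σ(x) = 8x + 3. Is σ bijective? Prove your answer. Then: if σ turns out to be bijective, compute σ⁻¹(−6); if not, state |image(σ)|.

-9/8

Suppose σ(s) = σ(t). Then 8s + 3 = 8t + 3, hence 8s = 8t, so s = t.
For any y ∈ ℝ, x = (y − 3)/8 satisfies σ(x) = y.
So σ is bijective.
Since σ is bijective, we compute σ⁻¹(−6) = (−6 − 3)/8 = −9/8.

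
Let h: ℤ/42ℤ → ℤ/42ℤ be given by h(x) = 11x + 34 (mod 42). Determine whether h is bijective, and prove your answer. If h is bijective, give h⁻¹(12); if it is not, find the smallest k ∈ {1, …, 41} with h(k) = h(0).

Recall: injectivity means: for all x_1, x_2 in the domain, h(x_1) = h(x_2) implies x_1 = x_2.
Suppose h(x_1) = h(x_2) in ℤ/42ℤ. Then 11x_1 + 34 ≡ 11x_2 + 34 (mod 42), so 11(x_1 − x_2) ≡ 0 (mod 42).
Since gcd(11, 42) = 1, 11 is invertible modulo 42, therefore x_1 − x_2 ≡ 0 (mod 42), i.e. x_1 = x_2.
We now compute 11⁻¹ mod 42 explicitly. Euclid's algorithm: 42 = 3·11 + 9, 11 = 1·9 + 2, 9 = 4·2 + 1; back-substituting gives 1 = 23·11 − 6·42, so 11⁻¹ ≡ 23 (mod 42).
Then y ↦ 23(y − 34) is a two-sided inverse to h, so every y ∈ ℤ/42ℤ has a preimage.
Therefore h is bijective.
Since h is bijective, we compute h⁻¹(12): solve 11x + 34 ≡ 12 (mod 42), i.e. 11x ≡ 20 (mod 42).
Multiplying by 11⁻¹ = 23 gives x ≡ 23·20 = 460 = 10·42 + 40 ≡ 40 (mod 42).
Check: h(40) = 11·40 + 34 = 474 = 11·42 + 12 ≡ 12 (mod 42).

40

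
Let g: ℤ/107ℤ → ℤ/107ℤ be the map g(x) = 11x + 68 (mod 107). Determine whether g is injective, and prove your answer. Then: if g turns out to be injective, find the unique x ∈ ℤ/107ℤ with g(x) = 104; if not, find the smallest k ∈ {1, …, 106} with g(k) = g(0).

13

Suppose g(a) = g(b) in ℤ/107ℤ. Then 11a + 68 ≡ 11b + 68 (mod 107), so 11(a − b) ≡ 0 (mod 107).
Since gcd(11, 107) = 1, 11 is invertible modulo 107, hence a − b ≡ 0 (mod 107), i.e. a = b.
Therefore g is injective.
We now compute 11⁻¹ mod 107 explicitly. Euclid's algorithm: 107 = 9·11 + 8, 11 = 1·8 + 3, 8 = 2·3 + 2, 3 = 1·2 + 1; back-substituting gives 1 = 39·11 − 4·107, so 11⁻¹ ≡ 39 (mod 107).
Since g is injective, we compute g⁻¹(104): solve 11x + 68 ≡ 104 (mod 107), i.e. 11x ≡ 36 (mod 107).
Multiplying by 11⁻¹ = 39 gives x ≡ 39·36 = 1404 = 13·107 + 13 ≡ 13 (mod 107).
Check: g(13) = 11·13 + 68 = 211 = 1·107 + 104 ≡ 104 (mod 107).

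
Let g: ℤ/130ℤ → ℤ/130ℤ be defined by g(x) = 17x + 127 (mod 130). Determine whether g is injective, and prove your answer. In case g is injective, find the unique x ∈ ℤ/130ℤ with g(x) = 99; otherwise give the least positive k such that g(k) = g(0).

Recall that g is injective when g(s) = g(t) forces s = t.
Suppose g(s) = g(t) in ℤ/130ℤ. Then 17s + 127 ≡ 17t + 127 (mod 130), so 17(s − t) ≡ 0 (mod 130).
Since gcd(17, 130) = 1, 17 is invertible modulo 130, so s − t ≡ 0 (mod 130), i.e. s = t.
So g is injective.
We now compute 17⁻¹ mod 130 explicitly. Euclid's algorithm: 130 = 7·17 + 11, 17 = 1·11 + 6, 11 = 1·6 + 5, 6 = 1·5 + 1; back-substituting gives 1 = 23·17 − 3·130, so 17⁻¹ ≡ 23 (mod 130).
Since g is injective, we compute g⁻¹(99): solve 17x + 127 ≡ 99 (mod 130), i.e. 17x ≡ 102 (mod 130).
Multiplying by 17⁻¹ = 23 gives x ≡ 23·102 = 2346 = 18·130 + 6 ≡ 6 (mod 130).
Check: g(6) = 17·6 + 127 = 229 = 1·130 + 99 ≡ 99 (mod 130).

6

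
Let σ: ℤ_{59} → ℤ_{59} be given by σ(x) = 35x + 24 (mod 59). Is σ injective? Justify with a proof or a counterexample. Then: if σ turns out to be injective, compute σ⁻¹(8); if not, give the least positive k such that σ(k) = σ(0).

40

If σ(a) = σ(b), then 35a ≡ 35b (mod 59). Because gcd(35, 59) = 1, we may cancel 35 to get a ≡ b (mod 59).
Hence σ is injective.
We now compute 35⁻¹ mod 59 explicitly. Euclid's algorithm: 59 = 1·35 + 24, 35 = 1·24 + 11, 24 = 2·11 + 2, 11 = 5·2 + 1; back-substituting gives 1 = 27·35 − 16·59, so 35⁻¹ ≡ 27 (mod 59).
Since σ is injective, we find σ⁻¹(8): we need 35x ≡ 8 − 24 ≡ 43 (mod 59). Using 35⁻¹ = 27: x ≡ 27·43 = 1161 = 19·59 + 40, so x = 40.
Check: σ(40) = 35·40 + 24 = 1424 = 24·59 + 8 ≡ 8 (mod 59).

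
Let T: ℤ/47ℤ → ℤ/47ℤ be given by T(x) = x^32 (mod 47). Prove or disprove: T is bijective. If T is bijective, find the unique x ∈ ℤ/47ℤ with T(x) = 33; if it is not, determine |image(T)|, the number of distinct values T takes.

T(23): Repeated squaring mod 47: 23^1 ≡ 23, 23^2 ≡ 23² = 529 ≡ 12, 23^4 ≡ 12² = 144 ≡ 3, 23^8 ≡ 3² = 9, 23^16 ≡ 9² = 81 ≡ 34, 23^32 ≡ 34² = 1156 ≡ 28. So 23^32 ≡ 28 (mod 47).
T(24): Repeated squaring mod 47: 24^1 ≡ 24, 24^2 ≡ 24² = 576 ≡ 12, 24^4 ≡ 12² = 144 ≡ 3, 24^8 ≡ 3² = 9, 24^16 ≡ 9² = 81 ≡ 34, 24^32 ≡ 34² = 1156 ≡ 28. So 24^32 ≡ 28 (mod 47).
So T(23) = T(24) = 28 while 23 ≠ 24, thus T is not injective, hence not bijective.
Since T is not bijective, we determine |image(T)|. Computing x^32 mod 47 for each x (by repeated squaring, reducing mod 47 at every step), the values T(0), T(1), …, T(46) are: 0, 1, 42, 37, 25, 7, 3, 18, 16, 6, 12, 9, 32, 36, 4, 24, 14, 21, 17, 27, 34, 8, 2, 28, 28, 2, 8, 34, 27, 17, 21, 14, 24, 4, 36, 32, 9, 12, 6, 16, 18, 3, 7, 25, 37, 42, 1.
The distinct values are {0, 1, 2, 3, 4, 6, 7, 8, 9, 12, 14, 16, 17, 18, 21, 24, 25, 27, 28, 32, 34, 36, 37, 42}; there are 24 of them.

24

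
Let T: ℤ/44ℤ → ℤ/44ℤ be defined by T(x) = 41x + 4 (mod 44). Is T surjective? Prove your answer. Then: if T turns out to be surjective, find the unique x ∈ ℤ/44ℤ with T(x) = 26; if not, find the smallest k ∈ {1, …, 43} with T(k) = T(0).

22

Since gcd(41, 44) = 1, 41 is invertible modulo 44. Euclid's algorithm: 44 = 1·41 + 3, 41 = 13·3 + 2, 3 = 1·2 + 1; back-substituting gives 1 = 29·41 − 27·44, so 41⁻¹ ≡ 29 (mod 44).
Then y ↦ 29(y − 4) is a two-sided inverse to T, so every y ∈ ℤ/44ℤ has a preimage.
Hence T is surjective.
Since T is surjective, we find T⁻¹(26): we need 41x ≡ 26 − 4 ≡ 22 (mod 44). Using 41⁻¹ = 29: x ≡ 29·22 = 638 = 14·44 + 22, so x = 22.
Check: T(22) = 41·22 + 4 = 906 = 20·44 + 26 ≡ 26 (mod 44).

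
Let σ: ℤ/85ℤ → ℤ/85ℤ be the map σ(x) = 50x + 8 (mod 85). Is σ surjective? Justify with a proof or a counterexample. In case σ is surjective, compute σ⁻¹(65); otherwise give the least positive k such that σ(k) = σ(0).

Since gcd(50, 85) = 5, we have 50x ≡ 0 (mod 5) for all x, so σ(x) ≡ 3 (mod 5).
But 0 ≢ 3 (mod 5), so 0 ∈ ℤ/85ℤ has no preimage. Hence σ is not surjective.
Since σ is not surjective, we find the least positive k with σ(k) = σ(0): this means 50k ≡ 0 (mod 85), i.e. 85 ∣ 50k. Since gcd(50, 85) = 5, dividing through by 5 this holds exactly when 17 ∣ 10k, and as gcd(10, 17) = 1, exactly when 17 ∣ k.
The smallest positive such k is 17.

17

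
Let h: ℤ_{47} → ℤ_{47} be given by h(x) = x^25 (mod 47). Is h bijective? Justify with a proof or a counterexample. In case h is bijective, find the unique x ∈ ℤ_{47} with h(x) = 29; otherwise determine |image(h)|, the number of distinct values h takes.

26

Since 47 is prime, the nonzero elements of ℤ_{47} form a cyclic group of order 46.
As gcd(25, 46) = 1, raising to the 25th power is a bijection on this group: if x_1^25 ≡ x_2^25 then (x_1x_2^{−1})^25 = 1, and the only element of order dividing gcd(25, 46) = 1 is 1, so x_1 = x_2.
With h(0) = 0 this makes h injective on all of ℤ_{47}, hence bijective (finite equal-size domain and codomain). In particular h is bijective.
Since h is bijective, we find the preimage of 29. The inverse of x ↦ x^25 on (ℤ_{47})^× is x ↦ x^35, because 25·35 = 875 = 19·46 + 1 ≡ 1 (mod 46) and x^{46} = 1 for x ≠ 0 (Fermat). So h⁻¹(29) = 29^35 mod 47.
Repeated squaring mod 47: 29^1 ≡ 29, 29^2 ≡ 29² = 841 ≡ 42, 29^4 ≡ 42² = 1764 ≡ 25, 29^8 ≡ 25² = 625 ≡ 14, 29^16 ≡ 14² = 196 ≡ 8, 29^32 ≡ 8² = 64 ≡ 17. Since 35 = 32 + 2 + 1, 29^35 ≡ 17·42·29: 17·42 = 714 ≡ 9, then 9·29 = 261 ≡ 26. So 29^35 ≡ 26 (mod 47).
Hence h⁻¹(29) = 26.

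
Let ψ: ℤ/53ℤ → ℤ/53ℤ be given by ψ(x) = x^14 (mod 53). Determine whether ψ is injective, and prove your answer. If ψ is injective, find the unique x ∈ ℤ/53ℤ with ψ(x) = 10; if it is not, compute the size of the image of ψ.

ψ(26): Repeated squaring mod 53: 26^1 ≡ 26, 26^2 ≡ 26² = 676 ≡ 40, 26^4 ≡ 40² = 1600 ≡ 10, 26^8 ≡ 10² = 100 ≡ 47. Since 14 = 8 + 4 + 2, 26^14 ≡ 47·10·40: 47·10 = 470 ≡ 46, then 46·40 = 1840 ≡ 38. So 26^14 ≡ 38 (mod 53).
ψ(27): Repeated squaring mod 53: 27^1 ≡ 27, 27^2 ≡ 27² = 729 ≡ 40, 27^4 ≡ 40² = 1600 ≡ 10, 27^8 ≡ 10² = 100 ≡ 47. Since 14 = 8 + 4 + 2, 27^14 ≡ 47·10·40: 47·10 = 470 ≡ 46, then 46·40 = 1840 ≡ 38. So 27^14 ≡ 38 (mod 53).
So ψ(26) = ψ(27) = 38 while 26 ≠ 27, so ψ is not injective.
Since ψ is not injective, we determine |image(ψ)|. Computing x^14 mod 53 for each x (by repeated squaring, reducing mod 53 at every step), the values ψ(0), ψ(1), …, ψ(52) are: 0, 1, 7, 37, 49, 9, 47, 46, 25, 44, 10, 42, 11, 13, 4, 15, 16, 36, 43, 40, 17, 6, 29, 52, 24, 28, 38, 38, 28, 24, 52, 29, 6, 17, 40, 43, 36, 16, 15, 4, 13, 11, 42, 10, 44, 25, 46, 47, 9, 49, 37, 7, 1.
The distinct values are {0, 1, 4, 6, 7, 9, 10, 11, 13, 15, 16, 17, 24, 25, 28, 29, 36, 37, 38, 40, 42, 43, 44, 46, 47, 49, 52}; there are 27 of them.

27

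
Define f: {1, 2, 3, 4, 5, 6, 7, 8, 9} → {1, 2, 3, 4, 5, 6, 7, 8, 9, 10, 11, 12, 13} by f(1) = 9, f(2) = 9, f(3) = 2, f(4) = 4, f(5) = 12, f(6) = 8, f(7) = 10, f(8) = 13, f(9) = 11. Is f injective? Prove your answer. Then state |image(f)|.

f(1) = 9 = f(2) with 1 ≠ 2, so f is not injective.
The image of f is {2, 4, 8, 9, 10, 11, 12, 13}, which has 8 elements.

8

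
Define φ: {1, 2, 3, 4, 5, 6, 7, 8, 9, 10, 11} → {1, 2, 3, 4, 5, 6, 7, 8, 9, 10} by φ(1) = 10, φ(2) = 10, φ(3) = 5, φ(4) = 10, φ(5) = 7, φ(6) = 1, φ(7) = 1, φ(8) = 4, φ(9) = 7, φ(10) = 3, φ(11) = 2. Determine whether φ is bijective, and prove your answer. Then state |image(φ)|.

φ(1) = 10 = φ(2) with 1 ≠ 2, so φ is not injective, hence not bijective.
The image of φ is {1, 2, 3, 4, 5, 7, 10}, which has 7 elements.

7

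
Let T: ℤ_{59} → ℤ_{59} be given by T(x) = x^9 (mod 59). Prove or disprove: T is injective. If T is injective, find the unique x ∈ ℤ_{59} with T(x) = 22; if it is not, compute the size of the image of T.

Since 59 is prime, the nonzero elements of ℤ_{59} form a cyclic group of order 58.
As gcd(9, 58) = 1, raising to the 9th power is a bijection on this group: if s^9 ≡ t^9 then (st^{−1})^9 = 1, and the only element of order dividing gcd(9, 58) = 1 is 1, so s = t.
With T(0) = 0 this makes T injective on all of ℤ_{59}, hence bijective (finite equal-size domain and codomain). In particular T is injective.
Since T is injective, we find the preimage of 22. The inverse of x ↦ x^9 on (ℤ_{59})^× is x ↦ x^13, because 9·13 = 117 = 2·58 + 1 ≡ 1 (mod 58) and x^{58} = 1 for x ≠ 0 (Fermat). So T⁻¹(22) = 22^13 mod 59.
Repeated squaring mod 59: 22^1 ≡ 22, 22^2 ≡ 22² = 484 ≡ 12, 22^4 ≡ 12² = 144 ≡ 26, 22^8 ≡ 26² = 676 ≡ 27. Since 13 = 8 + 4 + 1, 22^13 ≡ 27·26·22: 27·26 = 702 ≡ 53, then 53·22 = 1166 ≡ 45. So 22^13 ≡ 45 (mod 59).
Hence T⁻¹(22) = 45.

45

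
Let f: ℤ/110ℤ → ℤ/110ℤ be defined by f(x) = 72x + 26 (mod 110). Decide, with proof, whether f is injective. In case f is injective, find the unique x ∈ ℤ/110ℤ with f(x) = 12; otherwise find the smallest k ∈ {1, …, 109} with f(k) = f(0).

55

By definition, injectivity means: for all x_1, x_2 in the domain, f(x_1) = f(x_2) implies x_1 = x_2.
We have gcd(72, 110) = 2 > 1. Taking x_1 = 0 and x_2 = 55: f(0) = 26 and f(55) = 72·55 + 26 = 3986 ≡ 26 (mod 110).
So f(0) = f(55) while 0 ≠ 55, hence f is not injective.
Since f is not injective, we find the least positive k with f(k) = f(0): this means 72k ≡ 0 (mod 110), i.e. 110 ∣ 72k. Since gcd(72, 110) = 2, dividing through by 2 this holds exactly when 55 ∣ 36k, and as gcd(36, 55) = 1, exactly when 55 ∣ k.
The smallest positive such k is 55.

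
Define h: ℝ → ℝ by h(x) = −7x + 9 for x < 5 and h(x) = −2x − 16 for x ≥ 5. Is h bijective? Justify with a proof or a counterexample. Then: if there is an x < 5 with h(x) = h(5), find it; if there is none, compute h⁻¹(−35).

19/2

Both pieces are strictly decreasing (slopes −7 and −2), so each is injective on its own interval.
The left piece maps (−∞, 5) onto (−26, ∞); the right piece maps [5, ∞) onto (−∞, −26].
Since −26 = −26, the images partition ℝ: h is injective and surjective, hence bijective.
Because the two images are disjoint, no x < 5 has h(x) = h(5), so we compute h⁻¹(−35): −35 lies in (−∞, −26], so solve −2x − 16 = −35: x = (−35 + 16)/(−2) = 19/2.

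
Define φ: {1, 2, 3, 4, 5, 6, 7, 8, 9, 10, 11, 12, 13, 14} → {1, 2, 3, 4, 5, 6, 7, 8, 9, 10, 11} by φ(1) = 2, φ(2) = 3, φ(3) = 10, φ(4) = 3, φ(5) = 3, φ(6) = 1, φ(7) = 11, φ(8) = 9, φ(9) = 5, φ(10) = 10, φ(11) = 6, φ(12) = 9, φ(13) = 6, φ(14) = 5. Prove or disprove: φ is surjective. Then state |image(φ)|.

8

No element maps to 4, so φ is not surjective.
The image of φ is {1, 2, 3, 5, 6, 9, 10, 11}, which has 8 elements.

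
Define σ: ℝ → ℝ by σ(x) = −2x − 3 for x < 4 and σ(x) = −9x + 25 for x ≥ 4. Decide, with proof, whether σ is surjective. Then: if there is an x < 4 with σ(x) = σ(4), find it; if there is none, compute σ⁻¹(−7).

Both pieces are strictly decreasing (slopes −2 and −9), so each is injective on its own interval.
The left piece maps (−∞, 4) onto (−11, ∞); the right piece maps [4, ∞) onto (−∞, −11].
These images together cover ℝ, so σ is surjective.
Because the two images are disjoint, no x < 4 has σ(x) = σ(4), so we compute σ⁻¹(−7): −7 lies in (−11, ∞), so solve −2x − 3 = −7: x = (−7 + 3)/(−2) = 2.

2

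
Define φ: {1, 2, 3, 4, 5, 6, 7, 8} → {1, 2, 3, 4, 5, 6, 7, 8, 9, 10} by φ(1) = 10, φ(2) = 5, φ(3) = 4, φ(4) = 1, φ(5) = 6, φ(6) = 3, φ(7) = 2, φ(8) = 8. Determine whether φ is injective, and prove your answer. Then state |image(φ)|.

The values φ(1), …, φ(8) are 10, 5, 4, 1, 6, 3, 2, 8 — all distinct.
So φ(u) = φ(v) only when u = v, and φ is injective.
The image of φ is {1, 2, 3, 4, 5, 6, 8, 10}, which has 8 elements.

8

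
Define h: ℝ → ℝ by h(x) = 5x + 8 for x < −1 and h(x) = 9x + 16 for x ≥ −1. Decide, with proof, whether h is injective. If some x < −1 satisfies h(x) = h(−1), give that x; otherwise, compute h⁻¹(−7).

-3

Both pieces are strictly increasing (slopes 5 and 9), so each is injective on its own interval.
The left piece maps (−∞, −1) onto (−∞, 3); the right piece maps [−1, ∞) onto [7, ∞).
These images are disjoint, so no value is attained by both pieces. Hence h is injective.
Because the two images are disjoint, no x < −1 has h(x) = h(−1), so we compute h⁻¹(−7): −7 lies in (−∞, 3), so solve 5x + 8 = −7: x = (−7 − 8)/5 = −3.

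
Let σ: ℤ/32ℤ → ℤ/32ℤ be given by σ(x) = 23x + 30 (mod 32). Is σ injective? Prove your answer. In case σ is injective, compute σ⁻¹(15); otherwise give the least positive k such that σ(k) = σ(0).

23

Suppose σ(s) = σ(t) in ℤ/32ℤ. Then 23s + 30 ≡ 23t + 30 (mod 32), therefore 23(s − t) ≡ 0 (mod 32).
Since gcd(23, 32) = 1, 23 is invertible modulo 32, hence s − t ≡ 0 (mod 32), i.e. s = t.
Thus σ is injective.
We now compute 23⁻¹ mod 32 explicitly. Euclid's algorithm: 32 = 1·23 + 9, 23 = 2·9 + 5, 9 = 1·5 + 4, 5 = 1·4 + 1; back-substituting gives 1 = 7·23 − 5·32, so 23⁻¹ ≡ 7 (mod 32).
Since σ is injective, we compute σ⁻¹(15): solve 23x + 30 ≡ 15 (mod 32), i.e. 23x ≡ 17 (mod 32).
Multiplying by 23⁻¹ = 7 gives x ≡ 7·17 = 119 = 3·32 + 23 ≡ 23 (mod 32).
Check: σ(23) = 23·23 + 30 = 559 = 17·32 + 15 ≡ 15 (mod 32).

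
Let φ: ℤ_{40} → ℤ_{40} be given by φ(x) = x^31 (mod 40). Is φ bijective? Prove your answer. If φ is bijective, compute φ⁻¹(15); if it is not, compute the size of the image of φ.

φ(0) = 0^31 = 0.
φ(10): Repeated squaring mod 40: 10^1 ≡ 10, 10^2 ≡ 10² = 100 ≡ 20, 10^4 ≡ 20² = 400 ≡ 0, 10^8 ≡ 0² = 0, 10^16 ≡ 0² = 0. Since 31 = 16 + 8 + 4 + 2 + 1, 10^31 ≡ 0·0·0·20·10: 0·0 = 0, then 0·0 = 0, then 0·20 = 0, then 0·10 = 0. So 10^31 ≡ 0 (mod 40).
So φ(0) = φ(10) = 0 while 0 ≠ 10, therefore φ is not injective, hence not bijective.
Since φ is not bijective, we determine |image(φ)|. Computing x^31 mod 40 for each x (by repeated squaring, reducing mod 40 at every step), the values φ(0), φ(1), …, φ(39) are: 0, 1, 8, 27, 24, 5, 16, 23, 32, 9, 0, 11, 8, 37, 24, 15, 16, 33, 32, 19, 0, 21, 8, 7, 24, 25, 16, 3, 32, 29, 0, 31, 8, 17, 24, 35, 16, 13, 32, 39.
The distinct values are {0, 1, 3, 5, 7, 8, 9, 11, 13, 15, 16, 17, 19, 21, 23, 24, 25, 27, 29, 31, 32, 33, 35, 37, 39}; there are 25 of them.

25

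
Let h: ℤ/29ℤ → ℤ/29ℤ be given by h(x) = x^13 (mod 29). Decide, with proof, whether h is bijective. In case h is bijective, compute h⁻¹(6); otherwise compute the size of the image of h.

5

Since 29 is prime, the nonzero elements of ℤ/29ℤ form a cyclic group of order 28.
As gcd(13, 28) = 1, raising to the 13th power is a bijection on this group: if s^13 ≡ t^13 then (st^{−1})^13 = 1, and the only element of order dividing gcd(13, 28) = 1 is 1, so s = t.
With h(0) = 0 this makes h injective on all of ℤ/29ℤ, hence bijective (finite equal-size domain and codomain). In particular h is bijective.
Since h is bijective, we find the preimage of 6. The inverse of x ↦ x^13 on (ℤ/29ℤ)^× is x ↦ x^13, because 13·13 = 169 = 6·28 + 1 ≡ 1 (mod 28) and x^{28} = 1 for x ≠ 0 (Fermat). So h⁻¹(6) = 6^13 mod 29.
Repeated squaring mod 29: 6^1 ≡ 6, 6^2 ≡ 6² = 36 ≡ 7, 6^4 ≡ 7² = 49 ≡ 20, 6^8 ≡ 20² = 400 ≡ 23. Since 13 = 8 + 4 + 1, 6^13 ≡ 23·20·6: 23·20 = 460 ≡ 25, then 25·6 = 150 ≡ 5. So 6^13 ≡ 5 (mod 29).
Hence h⁻¹(6) = 5.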